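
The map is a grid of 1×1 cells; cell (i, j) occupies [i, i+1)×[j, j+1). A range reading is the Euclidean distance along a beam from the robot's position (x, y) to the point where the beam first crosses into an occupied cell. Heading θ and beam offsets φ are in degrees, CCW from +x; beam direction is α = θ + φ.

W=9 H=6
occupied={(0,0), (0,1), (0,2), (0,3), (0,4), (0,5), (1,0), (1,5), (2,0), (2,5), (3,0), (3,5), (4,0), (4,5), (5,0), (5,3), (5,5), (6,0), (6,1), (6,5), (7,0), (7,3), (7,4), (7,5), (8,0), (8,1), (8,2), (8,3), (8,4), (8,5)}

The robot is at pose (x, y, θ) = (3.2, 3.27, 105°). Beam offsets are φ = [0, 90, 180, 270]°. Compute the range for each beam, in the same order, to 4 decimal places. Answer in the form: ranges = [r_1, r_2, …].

ranges = [1.7910, 2.2776, 2.3501, 1.8635]

beam 1: φ=0°, α=105°
  d=(-0.2588,0.9659)  start (3,3)  tX=0.7727 tY=0.7558  stride 1/|dx|=3.8637 1/|dy|=1.0353
    cross y-line → (3,4), t=0.7558
    cross x-line → (2,4), t=0.7727
    cross y-line → (2,5), t=1.7910 (wall)
  → r_1 = 1.7910
beam 2: φ=90°, α=195°
  d=(-0.9659,-0.2588)  start (3,3)  tX=0.2071 tY=1.0432  stride 1/|dx|=1.0353 1/|dy|=3.8637
    cross x-line → (2,3), t=0.2071
    cross y-line → (2,2), t=1.0432
    cross x-line → (1,2), t=1.2423
    cross x-line → (0,2), t=2.2776 (wall)
  → r_2 = 2.2776
beam 3: φ=180°, α=285°
  d=(0.2588,-0.9659)  start (3,3)  tX=3.0910 tY=0.2795  stride 1/|dx|=3.8637 1/|dy|=1.0353
    cross y-line → (3,2), t=0.2795
    cross y-line → (3,1), t=1.3148
    cross y-line → (3,0), t=2.3501 (wall)
  → r_3 = 2.3501
beam 4: φ=270°, α=15°
  d=(0.9659,0.2588)  start (3,3)  tX=0.8282 tY=2.8205  stride 1/|dx|=1.0353 1/|dy|=3.8637
    cross x-line → (4,3), t=0.8282
    cross x-line → (5,3), t=1.8635 (wall)
  → r_4 = 1.8635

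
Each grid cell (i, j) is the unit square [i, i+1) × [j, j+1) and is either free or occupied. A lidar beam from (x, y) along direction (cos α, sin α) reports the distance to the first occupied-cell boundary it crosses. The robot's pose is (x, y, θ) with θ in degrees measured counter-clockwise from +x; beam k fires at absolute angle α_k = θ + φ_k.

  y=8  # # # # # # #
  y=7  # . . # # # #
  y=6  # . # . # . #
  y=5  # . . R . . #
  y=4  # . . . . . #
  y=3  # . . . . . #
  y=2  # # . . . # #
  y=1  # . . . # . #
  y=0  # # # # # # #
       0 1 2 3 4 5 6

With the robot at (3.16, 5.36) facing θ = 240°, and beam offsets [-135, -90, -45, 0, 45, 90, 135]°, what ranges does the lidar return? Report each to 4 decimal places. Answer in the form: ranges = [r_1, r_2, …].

ranges = [0.6626, 1.2800, 2.2362, 2.7251, 3.4785, 3.2793, 2.9402]

beam 1: φ=-135°, α=105°
  dir = (cos 105°, sin 105°) = (-0.2588, 0.9659); from cell (3,5)
  next x-line at t=0.6182, next y-line at t=0.6626; Δt_x=3.8637, Δt_y=1.0353
    x: enter (2,5) at t=0.6182
    y: enter (2,6) at t=0.6626 ← occupied
  → r_1 = 0.6626
beam 2: φ=-90°, α=150°
  dir = (cos 150°, sin 150°) = (-0.8660, 0.5000); from cell (3,5)
  next x-line at t=0.1848, next y-line at t=1.2800; Δt_x=1.1547, Δt_y=2.0000
    x: enter (2,5) at t=0.1848
    y: enter (2,6) at t=1.2800 ← occupied
  → r_2 = 1.2800
beam 3: φ=-45°, α=195°
  dir = (cos 195°, sin 195°) = (-0.9659, -0.2588); from cell (3,5)
  next x-line at t=0.1656, next y-line at t=1.3909; Δt_x=1.0353, Δt_y=3.8637
    x: enter (2,5) at t=0.1656
    x: enter (1,5) at t=1.2009
    y: enter (1,4) at t=1.3909
    x: enter (0,4) at t=2.2362 ← occupied
  → r_3 = 2.2362
beam 4: φ=0°, α=240°
  dir = (cos 240°, sin 240°) = (-0.5000, -0.8660); from cell (3,5)
  next x-line at t=0.3200, next y-line at t=0.4157; Δt_x=2.0000, Δt_y=1.1547
    x: enter (2,5) at t=0.3200
    y: enter (2,4) at t=0.4157
    y: enter (2,3) at t=1.5704
    x: enter (1,3) at t=2.3200
    y: enter (1,2) at t=2.7251 ← occupied
  → r_4 = 2.7251
beam 5: φ=45°, α=285°
  dir = (cos 285°, sin 285°) = (0.2588, -0.9659); from cell (3,5)
  next x-line at t=3.2455, next y-line at t=0.3727; Δt_x=3.8637, Δt_y=1.0353
    y: enter (3,4) at t=0.3727
    y: enter (3,3) at t=1.4080
    y: enter (3,2) at t=2.4433
    x: enter (4,2) at t=3.2455
    y: enter (4,1) at t=3.4785 ← occupied
  → r_5 = 3.4785
beam 6: φ=90°, α=330°
  dir = (cos 330°, sin 330°) = (0.8660, -0.5000); from cell (3,5)
  next x-line at t=0.9699, next y-line at t=0.7200; Δt_x=1.1547, Δt_y=2.0000
    y: enter (3,4) at t=0.7200
    x: enter (4,4) at t=0.9699
    x: enter (5,4) at t=2.1246
    y: enter (5,3) at t=2.7200
    x: enter (6,3) at t=3.2793 ← occupied
  → r_6 = 3.2793
beam 7: φ=135°, α=15°
  dir = (cos 15°, sin 15°) = (0.9659, 0.2588); from cell (3,5)
  next x-line at t=0.8696, next y-line at t=2.4728; Δt_x=1.0353, Δt_y=3.8637
    x: enter (4,5) at t=0.8696
    x: enter (5,5) at t=1.9049
    y: enter (5,6) at t=2.4728
    x: enter (6,6) at t=2.9402 ← occupied
  → r_7 = 2.9402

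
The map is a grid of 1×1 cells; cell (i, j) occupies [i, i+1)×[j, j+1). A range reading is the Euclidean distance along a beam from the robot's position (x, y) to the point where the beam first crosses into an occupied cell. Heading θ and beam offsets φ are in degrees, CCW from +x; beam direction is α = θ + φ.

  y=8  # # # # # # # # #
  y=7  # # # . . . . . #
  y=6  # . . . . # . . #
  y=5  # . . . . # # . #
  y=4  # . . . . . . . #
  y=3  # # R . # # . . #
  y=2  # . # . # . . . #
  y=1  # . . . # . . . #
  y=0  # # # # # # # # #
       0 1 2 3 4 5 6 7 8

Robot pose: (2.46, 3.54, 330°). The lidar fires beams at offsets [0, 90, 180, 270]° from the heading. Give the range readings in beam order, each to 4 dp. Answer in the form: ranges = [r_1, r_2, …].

beam 1: φ=0°, α=330°
  cosα=0.8660 sinα=-0.5000 | (2,3) | tMaxX 0.6235 tMaxY 1.0800 | tΔX 1.1547 tΔY 2.0000
    t=0.6235 [x] (3,3)
    t=1.0800 [y] (3,2)
    t=1.7782 [x] (4,2) — stop
  → r_1 = 1.7782
beam 2: φ=90°, α=60°
  cosα=0.5000 sinα=0.8660 | (2,3) | tMaxX 1.0800 tMaxY 0.5312 | tΔX 2.0000 tΔY 1.1547
    t=0.5312 [y] (2,4)
    t=1.0800 [x] (3,4)
    t=1.6859 [y] (3,5)
    t=2.8406 [y] (3,6)
    t=3.0800 [x] (4,6)
    t=3.9953 [y] (4,7)
    t=5.0800 [x] (5,7)
    t=5.1500 [y] (5,8) — stop
  → r_2 = 5.1500
beam 3: φ=180°, α=150°
  cosα=-0.8660 sinα=0.5000 | (2,3) | tMaxX 0.5312 tMaxY 0.9200 | tΔX 1.1547 tΔY 2.0000
    t=0.5312 [x] (1,3) — stop
  → r_3 = 0.5312
beam 4: φ=270°, α=240°
  cosα=-0.5000 sinα=-0.8660 | (2,3) | tMaxX 0.9200 tMaxY 0.6235 | tΔX 2.0000 tΔY 1.1547
    t=0.6235 [y] (2,2) — stop
  → r_4 = 0.6235

ranges = [1.7782, 5.1500, 0.5312, 0.6235]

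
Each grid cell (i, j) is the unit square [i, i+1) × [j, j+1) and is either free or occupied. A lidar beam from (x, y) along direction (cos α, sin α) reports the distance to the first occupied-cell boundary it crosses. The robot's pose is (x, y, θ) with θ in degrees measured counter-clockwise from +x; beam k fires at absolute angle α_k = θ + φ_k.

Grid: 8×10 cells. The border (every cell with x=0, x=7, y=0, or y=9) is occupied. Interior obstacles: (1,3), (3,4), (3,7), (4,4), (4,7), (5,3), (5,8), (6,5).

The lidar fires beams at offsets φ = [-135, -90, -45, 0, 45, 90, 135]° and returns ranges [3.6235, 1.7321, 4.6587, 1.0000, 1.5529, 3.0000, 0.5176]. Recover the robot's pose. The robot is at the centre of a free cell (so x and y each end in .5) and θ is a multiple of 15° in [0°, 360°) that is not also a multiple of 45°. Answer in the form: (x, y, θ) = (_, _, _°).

(x, y, θ) = (5.5, 5.5, 210°)

Enumerate (i+0.5, j+0.5, θ) over the 40 free cells and 16 admissible headings. For each, cast all 7 beams and compare to the given ranges.
  (4.5, 3.5, 30°): beam 1 = 2.5882 ≠ 3.6235 ✗
  (6.5, 8.5, 15°): beam 1 = 4.0415 ≠ 3.6235 ✗
  (6.5, 3.5, 240°): beam 1 = 1.5529 ≠ 3.6235 ✗
  …
  (5.5, 5.5, 210°): r_1=3.6235, r_2=1.7321, r_3=4.6587, r_4=1.0000, r_5=1.5529, r_6=3.0000, r_7=0.5176 — all match ✓
Only this pose fits every beam.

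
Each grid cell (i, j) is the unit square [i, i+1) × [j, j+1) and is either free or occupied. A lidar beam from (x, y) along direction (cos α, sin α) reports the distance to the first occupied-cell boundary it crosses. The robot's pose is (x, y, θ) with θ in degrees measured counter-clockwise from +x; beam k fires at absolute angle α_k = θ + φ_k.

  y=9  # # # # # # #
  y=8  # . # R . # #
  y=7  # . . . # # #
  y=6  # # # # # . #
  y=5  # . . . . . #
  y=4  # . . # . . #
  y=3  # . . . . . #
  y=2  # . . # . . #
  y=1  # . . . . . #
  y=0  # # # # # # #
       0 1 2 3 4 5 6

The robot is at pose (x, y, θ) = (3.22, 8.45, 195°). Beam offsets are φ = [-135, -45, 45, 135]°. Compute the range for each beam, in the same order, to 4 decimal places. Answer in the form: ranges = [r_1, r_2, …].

ranges = [0.6351, 0.2540, 0.4400, 0.9007]

beam 1: φ=-135°, α=60°
  direction (0.5000, 0.8660); cell (3,8); t to first gridline: x 1.5600, y 0.6351 (then +2.0000 / +1.1547)
    (3,9) via y @ 0.6351  # hit
  → r_1 = 0.6351
beam 2: φ=-45°, α=150°
  direction (-0.8660, 0.5000); cell (3,8); t to first gridline: x 0.2540, y 1.1000 (then +1.1547 / +2.0000)
    (2,8) via x @ 0.2540  # hit
  → r_2 = 0.2540
beam 3: φ=45°, α=240°
  direction (-0.5000, -0.8660); cell (3,8); t to first gridline: x 0.4400, y 0.5196 (then +2.0000 / +1.1547)
    (2,8) via x @ 0.4400  # hit
  → r_3 = 0.4400
beam 4: φ=135°, α=330°
  direction (0.8660, -0.5000); cell (3,8); t to first gridline: x 0.9007, y 0.9000 (then +1.1547 / +2.0000)
    (3,7) via y @ 0.9000
    (4,7) via x @ 0.9007  # hit
  → r_4 = 0.9007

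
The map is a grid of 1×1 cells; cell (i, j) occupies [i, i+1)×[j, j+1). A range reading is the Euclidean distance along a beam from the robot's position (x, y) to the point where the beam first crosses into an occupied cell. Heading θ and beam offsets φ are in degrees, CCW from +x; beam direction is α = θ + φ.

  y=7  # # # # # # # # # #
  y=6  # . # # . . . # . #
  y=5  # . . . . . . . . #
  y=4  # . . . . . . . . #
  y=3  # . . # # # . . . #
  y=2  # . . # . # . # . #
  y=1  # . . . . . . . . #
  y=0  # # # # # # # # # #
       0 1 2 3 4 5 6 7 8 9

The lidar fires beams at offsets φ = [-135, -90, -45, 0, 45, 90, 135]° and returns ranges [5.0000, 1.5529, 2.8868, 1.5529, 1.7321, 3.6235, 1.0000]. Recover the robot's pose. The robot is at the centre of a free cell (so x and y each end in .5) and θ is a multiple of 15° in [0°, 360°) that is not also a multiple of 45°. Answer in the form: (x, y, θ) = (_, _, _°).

(x, y, θ) = (2.5, 4.5, 165°)

The pose lattice has 39·16 = 624 candidates. Test each by forward raycasting.
  (5.5, 5.5, 15°): beam 1 = 1.7321 ≠ 5.0000 ✗
  (8.5, 5.5, 330°): beam 1 = 7.7646 ≠ 5.0000 ✗
  (6.5, 6.5, 15°): beam 1 = 2.8868 ≠ 5.0000 ✗
  (2.5, 4.5, 120°): beam 1 = 1.9319 ≠ 5.0000 ✗
  (6.5, 3.5, 285°): beam 1 = 0.5774 ≠ 5.0000 ✗
  …
  (2.5, 4.5, 165°): r_1=5.0000, r_2=1.5529, r_3=2.8868, r_4=1.5529, r_5=1.7321, r_6=3.6235, r_7=1.0000 — all match ✓
Only this pose fits every beam.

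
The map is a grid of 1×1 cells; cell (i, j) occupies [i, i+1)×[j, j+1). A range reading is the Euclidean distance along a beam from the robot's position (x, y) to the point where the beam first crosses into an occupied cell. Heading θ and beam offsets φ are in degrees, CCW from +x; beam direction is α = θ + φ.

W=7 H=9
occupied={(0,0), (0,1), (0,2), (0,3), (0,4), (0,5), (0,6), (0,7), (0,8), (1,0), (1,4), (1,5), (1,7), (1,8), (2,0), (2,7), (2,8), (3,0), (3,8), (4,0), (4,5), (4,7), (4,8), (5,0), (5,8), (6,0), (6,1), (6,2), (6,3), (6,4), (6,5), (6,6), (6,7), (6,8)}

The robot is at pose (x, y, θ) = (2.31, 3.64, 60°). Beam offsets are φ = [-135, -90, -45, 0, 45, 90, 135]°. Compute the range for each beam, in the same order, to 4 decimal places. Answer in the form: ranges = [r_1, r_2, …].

beam 1: φ=-135°, α=285°
  direction (0.2588, -0.9659); cell (2,3); t to first gridline: x 2.6660, y 0.6626 (then +3.8637 / +1.0353)
    (2,2) via y @ 0.6626
    (2,1) via y @ 1.6979
    (3,1) via x @ 2.6660
    (3,0) via y @ 2.7331  # hit
  → r_1 = 2.7331
beam 2: φ=-90°, α=330°
  direction (0.8660, -0.5000); cell (2,3); t to first gridline: x 0.7967, y 1.2800 (then +1.1547 / +2.0000)
    (3,3) via x @ 0.7967
    (3,2) via y @ 1.2800
    (4,2) via x @ 1.9514
    (5,2) via x @ 3.1061
    (5,1) via y @ 3.2800
    (6,1) via x @ 4.2608  # hit
  → r_2 = 4.2608
beam 3: φ=-45°, α=15°
  direction (0.9659, 0.2588); cell (2,3); t to first gridline: x 0.7143, y 1.3909 (then +1.0353 / +3.8637)
    (3,3) via x @ 0.7143
    (3,4) via y @ 1.3909
    (4,4) via x @ 1.7496
    (5,4) via x @ 2.7849
    (6,4) via x @ 3.8202  # hit
  → r_3 = 3.8202
beam 4: φ=0°, α=60°
  direction (0.5000, 0.8660); cell (2,3); t to first gridline: x 1.3800, y 0.4157 (then +2.0000 / +1.1547)
    (2,4) via y @ 0.4157
    (3,4) via x @ 1.3800
    (3,5) via y @ 1.5704
    (3,6) via y @ 2.7251
    (4,6) via x @ 3.3800
    (4,7) via y @ 3.8798  # hit
  → r_4 = 3.8798
beam 5: φ=45°, α=105°
  direction (-0.2588, 0.9659); cell (2,3); t to first gridline: x 1.1977, y 0.3727 (then +3.8637 / +1.0353)
    (2,4) via y @ 0.3727
    (1,4) via x @ 1.1977  # hit
  → r_5 = 1.1977
beam 6: φ=90°, α=150°
  direction (-0.8660, 0.5000); cell (2,3); t to first gridline: x 0.3580, y 0.7200 (then +1.1547 / +2.0000)
    (1,3) via x @ 0.3580
    (1,4) via y @ 0.7200  # hit
  → r_6 = 0.7200
beam 7: φ=135°, α=195°
  direction (-0.9659, -0.2588); cell (2,3); t to first gridline: x 0.3209, y 2.4728 (then +1.0353 / +3.8637)
    (1,3) via x @ 0.3209
    (0,3) via x @ 1.3562  # hit
  → r_7 = 1.3562

ranges = [2.7331, 4.2608, 3.8202, 3.8798, 1.1977, 0.7200, 1.3562]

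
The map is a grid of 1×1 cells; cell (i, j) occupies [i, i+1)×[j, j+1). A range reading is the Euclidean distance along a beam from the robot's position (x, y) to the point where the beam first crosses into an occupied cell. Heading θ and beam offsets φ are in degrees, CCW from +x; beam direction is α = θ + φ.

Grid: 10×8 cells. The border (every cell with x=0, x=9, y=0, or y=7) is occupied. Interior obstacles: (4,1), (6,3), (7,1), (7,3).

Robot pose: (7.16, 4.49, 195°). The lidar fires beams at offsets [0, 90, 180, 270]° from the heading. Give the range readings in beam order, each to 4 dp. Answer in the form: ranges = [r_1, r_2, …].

ranges = [6.3773, 0.5073, 1.9049, 2.5985]

beam 1: φ=0°, α=195°
  d=(-0.9659,-0.2588)  start (7,4)  tX=0.1656 tY=1.8932  stride 1/|dx|=1.0353 1/|dy|=3.8637
    cross x-line → (6,4), t=0.1656
    cross x-line → (5,4), t=1.2009
    cross y-line → (5,3), t=1.8932
    cross x-line → (4,3), t=2.2362
    cross x-line → (3,3), t=3.2715
    cross x-line → (2,3), t=4.3067
    cross x-line → (1,3), t=5.3420
    cross y-line → (1,2), t=5.7569
    cross x-line → (0,2), t=6.3773 (wall)
  → r_1 = 6.3773
beam 2: φ=90°, α=285°
  d=(0.2588,-0.9659)  start (7,4)  tX=3.2455 tY=0.5073  stride 1/|dx|=3.8637 1/|dy|=1.0353
    cross y-line → (7,3), t=0.5073 (wall)
  → r_2 = 0.5073
beam 3: φ=180°, α=15°
  d=(0.9659,0.2588)  start (7,4)  tX=0.8696 tY=1.9705  stride 1/|dx|=1.0353 1/|dy|=3.8637
    cross x-line → (8,4), t=0.8696
    cross x-line → (9,4), t=1.9049 (wall)
  → r_3 = 1.9049
beam 4: φ=270°, α=105°
  d=(-0.2588,0.9659)  start (7,4)  tX=0.6182 tY=0.5280  stride 1/|dx|=3.8637 1/|dy|=1.0353
    cross y-line → (7,5), t=0.5280
    cross x-line → (6,5), t=0.6182
    cross y-line → (6,6), t=1.5633
    cross y-line → (6,7), t=2.5985 (wall)
  → r_4 = 2.5985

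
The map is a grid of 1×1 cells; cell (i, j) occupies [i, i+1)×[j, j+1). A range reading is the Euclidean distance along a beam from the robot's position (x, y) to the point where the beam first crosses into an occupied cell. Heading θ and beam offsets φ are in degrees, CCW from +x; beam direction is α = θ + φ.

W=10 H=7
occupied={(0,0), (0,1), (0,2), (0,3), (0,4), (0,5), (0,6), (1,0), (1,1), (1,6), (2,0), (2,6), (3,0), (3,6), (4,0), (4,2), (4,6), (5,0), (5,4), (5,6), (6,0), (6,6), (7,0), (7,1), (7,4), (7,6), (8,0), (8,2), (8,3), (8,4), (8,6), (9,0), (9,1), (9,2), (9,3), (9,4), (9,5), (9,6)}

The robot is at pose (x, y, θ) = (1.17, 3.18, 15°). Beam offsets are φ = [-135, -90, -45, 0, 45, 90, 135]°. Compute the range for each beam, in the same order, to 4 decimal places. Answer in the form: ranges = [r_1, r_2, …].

ranges = [0.3400, 1.2216, 4.3600, 3.9651, 3.2563, 0.6568, 0.1963]

beam 1: φ=-135°, α=240°
  dir = (cos 240°, sin 240°) = (-0.5000, -0.8660); from cell (1,3)
  next x-line at t=0.3400, next y-line at t=0.2078; Δt_x=2.0000, Δt_y=1.1547
    y: enter (1,2) at t=0.2078
    x: enter (0,2) at t=0.3400 ← occupied
  → r_1 = 0.3400
beam 2: φ=-90°, α=285°
  dir = (cos 285°, sin 285°) = (0.2588, -0.9659); from cell (1,3)
  next x-line at t=3.2069, next y-line at t=0.1863; Δt_x=3.8637, Δt_y=1.0353
    y: enter (1,2) at t=0.1863
    y: enter (1,1) at t=1.2216 ← occupied
  → r_2 = 1.2216
beam 3: φ=-45°, α=330°
  dir = (cos 330°, sin 330°) = (0.8660, -0.5000); from cell (1,3)
  next x-line at t=0.9584, next y-line at t=0.3600; Δt_x=1.1547, Δt_y=2.0000
    y: enter (1,2) at t=0.3600
    x: enter (2,2) at t=0.9584
    x: enter (3,2) at t=2.1131
    y: enter (3,1) at t=2.3600
    x: enter (4,1) at t=3.2678
    y: enter (4,0) at t=4.3600 ← occupied
  → r_3 = 4.3600
beam 4: φ=0°, α=15°
  dir = (cos 15°, sin 15°) = (0.9659, 0.2588); from cell (1,3)
  next x-line at t=0.8593, next y-line at t=3.1682; Δt_x=1.0353, Δt_y=3.8637
    x: enter (2,3) at t=0.8593
    x: enter (3,3) at t=1.8946
    x: enter (4,3) at t=2.9298
    y: enter (4,4) at t=3.1682
    x: enter (5,4) at t=3.9651 ← occupied
  → r_4 = 3.9651
beam 5: φ=45°, α=60°
  dir = (cos 60°, sin 60°) = (0.5000, 0.8660); from cell (1,3)
  next x-line at t=1.6600, next y-line at t=0.9469; Δt_x=2.0000, Δt_y=1.1547
    y: enter (1,4) at t=0.9469
    x: enter (2,4) at t=1.6600
    y: enter (2,5) at t=2.1016
    y: enter (2,6) at t=3.2563 ← occupied
  → r_5 = 3.2563
beam 6: φ=90°, α=105°
  dir = (cos 105°, sin 105°) = (-0.2588, 0.9659); from cell (1,3)
  next x-line at t=0.6568, next y-line at t=0.8489; Δt_x=3.8637, Δt_y=1.0353
    x: enter (0,3) at t=0.6568 ← occupied
  → r_6 = 0.6568
beam 7: φ=135°, α=150°
  dir = (cos 150°, sin 150°) = (-0.8660, 0.5000); from cell (1,3)
  next x-line at t=0.1963, next y-line at t=1.6400; Δt_x=1.1547, Δt_y=2.0000
    x: enter (0,3) at t=0.1963 ← occupied
  → r_7 = 0.1963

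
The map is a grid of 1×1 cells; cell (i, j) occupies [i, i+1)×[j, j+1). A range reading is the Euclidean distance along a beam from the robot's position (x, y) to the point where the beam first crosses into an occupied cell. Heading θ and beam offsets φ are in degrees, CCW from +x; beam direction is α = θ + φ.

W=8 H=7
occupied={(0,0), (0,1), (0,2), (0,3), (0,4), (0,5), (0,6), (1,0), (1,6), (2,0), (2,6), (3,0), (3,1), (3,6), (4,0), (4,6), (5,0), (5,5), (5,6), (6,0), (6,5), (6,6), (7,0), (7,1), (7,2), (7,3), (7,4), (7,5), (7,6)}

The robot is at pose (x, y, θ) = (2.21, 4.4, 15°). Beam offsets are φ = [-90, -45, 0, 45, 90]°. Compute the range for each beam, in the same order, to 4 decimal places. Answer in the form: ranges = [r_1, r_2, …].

ranges = [3.0523, 5.5310, 2.8884, 1.8475, 1.6564]

beam 1: φ=-90°, α=285°
  dir = (cos 285°, sin 285°) = (0.2588, -0.9659); from cell (2,4)
  next x-line at t=3.0523, next y-line at t=0.4141; Δt_x=3.8637, Δt_y=1.0353
    y: enter (2,3) at t=0.4141
    y: enter (2,2) at t=1.4494
    y: enter (2,1) at t=2.4847
    x: enter (3,1) at t=3.0523 ← occupied
  → r_1 = 3.0523
beam 2: φ=-45°, α=330°
  dir = (cos 330°, sin 330°) = (0.8660, -0.5000); from cell (2,4)
  next x-line at t=0.9122, next y-line at t=0.8000; Δt_x=1.1547, Δt_y=2.0000
    y: enter (2,3) at t=0.8000
    x: enter (3,3) at t=0.9122
    x: enter (4,3) at t=2.0669
    y: enter (4,2) at t=2.8000
    x: enter (5,2) at t=3.2216
    x: enter (6,2) at t=4.3763
    y: enter (6,1) at t=4.8000
    x: enter (7,1) at t=5.5310 ← occupied
  → r_2 = 5.5310
beam 3: φ=0°, α=15°
  dir = (cos 15°, sin 15°) = (0.9659, 0.2588); from cell (2,4)
  next x-line at t=0.8179, next y-line at t=2.3182; Δt_x=1.0353, Δt_y=3.8637
    x: enter (3,4) at t=0.8179
    x: enter (4,4) at t=1.8531
    y: enter (4,5) at t=2.3182
    x: enter (5,5) at t=2.8884 ← occupied
  → r_3 = 2.8884
beam 4: φ=45°, α=60°
  dir = (cos 60°, sin 60°) = (0.5000, 0.8660); from cell (2,4)
  next x-line at t=1.5800, next y-line at t=0.6928; Δt_x=2.0000, Δt_y=1.1547
    y: enter (2,5) at t=0.6928
    x: enter (3,5) at t=1.5800
    y: enter (3,6) at t=1.8475 ← occupied
  → r_4 = 1.8475
beam 5: φ=90°, α=105°
  dir = (cos 105°, sin 105°) = (-0.2588, 0.9659); from cell (2,4)
  next x-line at t=0.8114, next y-line at t=0.6212; Δt_x=3.8637, Δt_y=1.0353
    y: enter (2,5) at t=0.6212
    x: enter (1,5) at t=0.8114
    y: enter (1,6) at t=1.6564 ← occupied
  → r_5 = 1.6564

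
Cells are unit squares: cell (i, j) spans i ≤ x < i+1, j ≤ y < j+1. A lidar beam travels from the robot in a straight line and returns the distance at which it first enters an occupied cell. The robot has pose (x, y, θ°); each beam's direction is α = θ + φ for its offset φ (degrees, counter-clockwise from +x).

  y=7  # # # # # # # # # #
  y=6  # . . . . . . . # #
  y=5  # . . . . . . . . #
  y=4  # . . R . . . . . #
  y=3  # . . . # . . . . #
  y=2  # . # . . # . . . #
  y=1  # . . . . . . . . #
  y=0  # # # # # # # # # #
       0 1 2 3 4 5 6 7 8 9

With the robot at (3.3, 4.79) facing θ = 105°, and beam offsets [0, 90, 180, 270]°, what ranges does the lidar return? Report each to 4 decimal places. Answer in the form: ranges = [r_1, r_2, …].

beam 1: φ=0°, α=105°
  direction (-0.2588, 0.9659); cell (3,4); t to first gridline: x 1.1591, y 0.2174 (then +3.8637 / +1.0353)
    (3,5) via y @ 0.2174
    (2,5) via x @ 1.1591
    (2,6) via y @ 1.2527
    (2,7) via y @ 2.2880  # hit
  → r_1 = 2.2880
beam 2: φ=90°, α=195°
  direction (-0.9659, -0.2588); cell (3,4); t to first gridline: x 0.3106, y 3.0523 (then +1.0353 / +3.8637)
    (2,4) via x @ 0.3106
    (1,4) via x @ 1.3459
    (0,4) via x @ 2.3811  # hit
  → r_2 = 2.3811
beam 3: φ=180°, α=285°
  direction (0.2588, -0.9659); cell (3,4); t to first gridline: x 2.7046, y 0.8179 (then +3.8637 / +1.0353)
    (3,3) via y @ 0.8179
    (3,2) via y @ 1.8531
    (4,2) via x @ 2.7046
    (4,1) via y @ 2.8884
    (4,0) via y @ 3.9237  # hit
  → r_3 = 3.9237
beam 4: φ=270°, α=15°
  direction (0.9659, 0.2588); cell (3,4); t to first gridline: x 0.7247, y 0.8114 (then +1.0353 / +3.8637)
    (4,4) via x @ 0.7247
    (4,5) via y @ 0.8114
    (5,5) via x @ 1.7600
    (6,5) via x @ 2.7952
    (7,5) via x @ 3.8305
    (7,6) via y @ 4.6751
    (8,6) via x @ 4.8658  # hit
  → r_4 = 4.8658

ranges = [2.2880, 2.3811, 3.9237, 4.8658]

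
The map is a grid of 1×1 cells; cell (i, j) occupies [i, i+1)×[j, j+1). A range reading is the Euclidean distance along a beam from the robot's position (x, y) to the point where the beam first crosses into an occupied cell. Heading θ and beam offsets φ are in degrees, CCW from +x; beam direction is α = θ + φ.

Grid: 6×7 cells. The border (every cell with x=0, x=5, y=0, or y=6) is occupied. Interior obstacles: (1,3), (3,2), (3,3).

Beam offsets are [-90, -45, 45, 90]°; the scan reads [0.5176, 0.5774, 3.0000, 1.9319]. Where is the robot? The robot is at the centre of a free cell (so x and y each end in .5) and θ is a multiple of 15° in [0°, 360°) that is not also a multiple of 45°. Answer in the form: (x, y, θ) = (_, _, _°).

(x, y, θ) = (4.5, 5.5, 165°)

Candidates: 17 free-cell centres × 16 headings = 272 poses. Raycast each; keep the one whose scan matches to 4 dp.
  (3.5, 1.5, 15°): beam 2 = 1.0000 ≠ 0.5774 ✗
  (2.5, 2.5, 75°): beam 3 = 1.0000 ≠ 3.0000 ✗
  (3.5, 1.5, 195°): beam 2 = 2.8868 ≠ 0.5774 ✗
  (3.5, 1.5, 330°): beam 1 = 0.5774 ≠ 0.5176 ✗
  …
  (4.5, 5.5, 165°): r_1=0.5176, r_2=0.5774, r_3=3.0000, r_4=1.9319 — all match ✓
Unique over the lattice → pose = (4.5, 5.5, 165°).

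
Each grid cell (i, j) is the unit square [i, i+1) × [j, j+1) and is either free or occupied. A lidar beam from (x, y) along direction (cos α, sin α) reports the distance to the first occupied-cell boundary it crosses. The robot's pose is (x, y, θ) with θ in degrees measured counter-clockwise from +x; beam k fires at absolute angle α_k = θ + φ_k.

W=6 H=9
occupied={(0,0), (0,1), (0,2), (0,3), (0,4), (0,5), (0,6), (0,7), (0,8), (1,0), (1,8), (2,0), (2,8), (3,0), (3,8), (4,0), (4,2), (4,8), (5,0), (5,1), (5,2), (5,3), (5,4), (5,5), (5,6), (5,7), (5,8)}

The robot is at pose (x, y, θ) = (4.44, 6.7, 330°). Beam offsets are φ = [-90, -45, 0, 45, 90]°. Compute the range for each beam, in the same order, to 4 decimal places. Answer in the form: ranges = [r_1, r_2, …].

beam 1: φ=-90°, α=240°
  cosα=-0.5000 sinα=-0.8660 | (4,6) | tMaxX 0.8800 tMaxY 0.8083 | tΔX 2.0000 tΔY 1.1547
    t=0.8083 [y] (4,5)
    t=0.8800 [x] (3,5)
    t=1.9630 [y] (3,4)
    t=2.8800 [x] (2,4)
    t=3.1177 [y] (2,3)
    t=4.2724 [y] (2,2)
    t=4.8800 [x] (1,2)
    t=5.4271 [y] (1,1)
    t=6.5818 [y] (1,0) — stop
  → r_1 = 6.5818
beam 2: φ=-45°, α=285°
  cosα=0.2588 sinα=-0.9659 | (4,6) | tMaxX 2.1637 tMaxY 0.7247 | tΔX 3.8637 tΔY 1.0353
    t=0.7247 [y] (4,5)
    t=1.7600 [y] (4,4)
    t=2.1637 [x] (5,4) — stop
  → r_2 = 2.1637
beam 3: φ=0°, α=330°
  cosα=0.8660 sinα=-0.5000 | (4,6) | tMaxX 0.6466 tMaxY 1.4000 | tΔX 1.1547 tΔY 2.0000
    t=0.6466 [x] (5,6) — stop
  → r_3 = 0.6466
beam 4: φ=45°, α=15°
  cosα=0.9659 sinα=0.2588 | (4,6) | tMaxX 0.5798 tMaxY 1.1591 | tΔX 1.0353 tΔY 3.8637
    t=0.5798 [x] (5,6) — stop
  → r_4 = 0.5798
beam 5: φ=90°, α=60°
  cosα=0.5000 sinα=0.8660 | (4,6) | tMaxX 1.1200 tMaxY 0.3464 | tΔX 2.0000 tΔY 1.1547
    t=0.3464 [y] (4,7)
    t=1.1200 [x] (5,7) — stop
  → r_5 = 1.1200

ranges = [6.5818, 2.1637, 0.6466, 0.5798, 1.1200]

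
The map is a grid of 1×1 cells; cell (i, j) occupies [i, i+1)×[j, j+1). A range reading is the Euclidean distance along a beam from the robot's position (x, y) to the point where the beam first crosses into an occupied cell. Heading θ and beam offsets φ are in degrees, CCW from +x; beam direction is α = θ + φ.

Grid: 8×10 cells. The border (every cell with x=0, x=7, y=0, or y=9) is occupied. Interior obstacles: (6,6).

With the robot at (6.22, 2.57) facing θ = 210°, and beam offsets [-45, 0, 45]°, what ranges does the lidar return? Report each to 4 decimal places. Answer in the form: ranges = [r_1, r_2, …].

beam 1: φ=-45°, α=165°
  dir = (cos 165°, sin 165°) = (-0.9659, 0.2588); from cell (6,2)
  next x-line at t=0.2278, next y-line at t=1.6614; Δt_x=1.0353, Δt_y=3.8637
    x: enter (5,2) at t=0.2278
    x: enter (4,2) at t=1.2630
    y: enter (4,3) at t=1.6614
    x: enter (3,3) at t=2.2983
    x: enter (2,3) at t=3.3336
    x: enter (1,3) at t=4.3689
    x: enter (0,3) at t=5.4041 ← occupied
  → r_1 = 5.4041
beam 2: φ=0°, α=210°
  dir = (cos 210°, sin 210°) = (-0.8660, -0.5000); from cell (6,2)
  next x-line at t=0.2540, next y-line at t=1.1400; Δt_x=1.1547, Δt_y=2.0000
    x: enter (5,2) at t=0.2540
    y: enter (5,1) at t=1.1400
    x: enter (4,1) at t=1.4087
    x: enter (3,1) at t=2.5634
    y: enter (3,0) at t=3.1400 ← occupied
  → r_2 = 3.1400
beam 3: φ=45°, α=255°
  dir = (cos 255°, sin 255°) = (-0.2588, -0.9659); from cell (6,2)
  next x-line at t=0.8500, next y-line at t=0.5901; Δt_x=3.8637, Δt_y=1.0353
    y: enter (6,1) at t=0.5901
    x: enter (5,1) at t=0.8500
    y: enter (5,0) at t=1.6254 ← occupied
  → r_3 = 1.6254

ranges = [5.4041, 3.1400, 1.6254]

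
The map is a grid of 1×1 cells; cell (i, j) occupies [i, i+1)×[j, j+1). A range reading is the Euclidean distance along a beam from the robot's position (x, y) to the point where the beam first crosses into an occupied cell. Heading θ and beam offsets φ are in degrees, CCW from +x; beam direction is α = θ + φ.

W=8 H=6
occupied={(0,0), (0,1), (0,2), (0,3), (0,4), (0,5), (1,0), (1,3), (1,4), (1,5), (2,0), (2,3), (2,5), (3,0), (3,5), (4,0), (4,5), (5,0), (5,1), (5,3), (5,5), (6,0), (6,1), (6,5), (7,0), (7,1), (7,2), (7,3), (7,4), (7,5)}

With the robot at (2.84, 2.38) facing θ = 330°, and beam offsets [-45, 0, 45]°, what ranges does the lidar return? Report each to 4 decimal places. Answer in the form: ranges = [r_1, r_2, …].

ranges = [1.4287, 2.4942, 2.3955]

beam 1: φ=-45°, α=285°
  direction (0.2588, -0.9659); cell (2,2); t to first gridline: x 0.6182, y 0.3934 (then +3.8637 / +1.0353)
    (2,1) via y @ 0.3934
    (3,1) via x @ 0.6182
    (3,0) via y @ 1.4287  # hit
  → r_1 = 1.4287
beam 2: φ=0°, α=330°
  direction (0.8660, -0.5000); cell (2,2); t to first gridline: x 0.1848, y 0.7600 (then +1.1547 / +2.0000)
    (3,2) via x @ 0.1848
    (3,1) via y @ 0.7600
    (4,1) via x @ 1.3395
    (5,1) via x @ 2.4942  # hit
  → r_2 = 2.4942
beam 3: φ=45°, α=15°
  direction (0.9659, 0.2588); cell (2,2); t to first gridline: x 0.1656, y 2.3955 (then +1.0353 / +3.8637)
    (3,2) via x @ 0.1656
    (4,2) via x @ 1.2009
    (5,2) via x @ 2.2362
    (5,3) via y @ 2.3955  # hit
  → r_3 = 2.3955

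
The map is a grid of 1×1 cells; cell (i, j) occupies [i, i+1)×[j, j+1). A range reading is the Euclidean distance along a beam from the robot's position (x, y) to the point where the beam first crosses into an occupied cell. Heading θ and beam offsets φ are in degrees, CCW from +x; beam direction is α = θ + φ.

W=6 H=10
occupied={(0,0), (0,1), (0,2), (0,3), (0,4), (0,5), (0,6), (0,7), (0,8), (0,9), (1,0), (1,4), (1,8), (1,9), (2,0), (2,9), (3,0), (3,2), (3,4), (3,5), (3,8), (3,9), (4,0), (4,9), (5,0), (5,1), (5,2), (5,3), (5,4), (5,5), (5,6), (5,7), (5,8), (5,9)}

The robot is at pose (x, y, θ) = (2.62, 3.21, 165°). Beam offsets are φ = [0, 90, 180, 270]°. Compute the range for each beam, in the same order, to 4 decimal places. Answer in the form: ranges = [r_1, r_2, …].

beam 1: φ=0°, α=165°
  direction (-0.9659, 0.2588); cell (2,3); t to first gridline: x 0.6419, y 3.0523 (then +1.0353 / +3.8637)
    (1,3) via x @ 0.6419
    (0,3) via x @ 1.6771  # hit
  → r_1 = 1.6771
beam 2: φ=90°, α=255°
  direction (-0.2588, -0.9659); cell (2,3); t to first gridline: x 2.3955, y 0.2174 (then +3.8637 / +1.0353)
    (2,2) via y @ 0.2174
    (2,1) via y @ 1.2527
    (2,0) via y @ 2.2880  # hit
  → r_2 = 2.2880
beam 3: φ=180°, α=345°
  direction (0.9659, -0.2588); cell (2,3); t to first gridline: x 0.3934, y 0.8114 (then +1.0353 / +3.8637)
    (3,3) via x @ 0.3934
    (3,2) via y @ 0.8114  # hit
  → r_3 = 0.8114
beam 4: φ=270°, α=75°
  direction (0.2588, 0.9659); cell (2,3); t to first gridline: x 1.4682, y 0.8179 (then +3.8637 / +1.0353)
    (2,4) via y @ 0.8179
    (3,4) via x @ 1.4682  # hit
  → r_4 = 1.4682

ranges = [1.6771, 2.2880, 0.8114, 1.4682]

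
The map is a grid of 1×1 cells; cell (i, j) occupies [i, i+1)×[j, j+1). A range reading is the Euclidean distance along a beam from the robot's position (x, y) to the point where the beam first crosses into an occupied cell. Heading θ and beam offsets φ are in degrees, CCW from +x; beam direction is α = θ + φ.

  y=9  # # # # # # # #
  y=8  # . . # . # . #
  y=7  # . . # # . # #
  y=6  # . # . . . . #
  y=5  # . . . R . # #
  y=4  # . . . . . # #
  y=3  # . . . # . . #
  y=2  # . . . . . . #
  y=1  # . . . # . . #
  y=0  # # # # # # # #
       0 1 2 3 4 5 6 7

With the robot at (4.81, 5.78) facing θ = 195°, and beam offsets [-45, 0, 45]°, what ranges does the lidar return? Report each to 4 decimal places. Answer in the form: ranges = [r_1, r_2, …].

beam 1: φ=-45°, α=150°
  d=(-0.8660,0.5000)  start (4,5)  tX=0.9353 tY=0.4400  stride 1/|dx|=1.1547 1/|dy|=2.0000
    cross y-line → (4,6), t=0.4400
    cross x-line → (3,6), t=0.9353
    cross x-line → (2,6), t=2.0900 (wall)
  → r_1 = 2.0900
beam 2: φ=0°, α=195°
  d=(-0.9659,-0.2588)  start (4,5)  tX=0.8386 tY=3.0137  stride 1/|dx|=1.0353 1/|dy|=3.8637
    cross x-line → (3,5), t=0.8386
    cross x-line → (2,5), t=1.8738
    cross x-line → (1,5), t=2.9091
    cross y-line → (1,4), t=3.0137
    cross x-line → (0,4), t=3.9444 (wall)
  → r_2 = 3.9444
beam 3: φ=45°, α=240°
  d=(-0.5000,-0.8660)  start (4,5)  tX=1.6200 tY=0.9007  stride 1/|dx|=2.0000 1/|dy|=1.1547
    cross y-line → (4,4), t=0.9007
    cross x-line → (3,4), t=1.6200
    cross y-line → (3,3), t=2.0554
    cross y-line → (3,2), t=3.2101
    cross x-line → (2,2), t=3.6200
    cross y-line → (2,1), t=4.3648
    cross y-line → (2,0), t=5.5195 (wall)
  → r_3 = 5.5195

ranges = [2.0900, 3.9444, 5.5195]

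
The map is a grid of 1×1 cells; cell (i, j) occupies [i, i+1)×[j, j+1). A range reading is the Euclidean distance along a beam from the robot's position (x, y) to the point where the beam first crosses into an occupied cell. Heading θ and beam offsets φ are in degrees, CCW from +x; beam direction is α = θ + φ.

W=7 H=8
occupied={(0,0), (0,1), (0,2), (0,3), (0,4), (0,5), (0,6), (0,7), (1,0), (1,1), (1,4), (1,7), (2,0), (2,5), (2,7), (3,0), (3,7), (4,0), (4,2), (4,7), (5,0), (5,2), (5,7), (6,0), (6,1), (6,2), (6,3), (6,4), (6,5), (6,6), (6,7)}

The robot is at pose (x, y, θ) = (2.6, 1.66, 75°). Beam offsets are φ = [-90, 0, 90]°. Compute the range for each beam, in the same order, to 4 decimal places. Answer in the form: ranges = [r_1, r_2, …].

beam 1: φ=-90°, α=345°
  direction (0.9659, -0.2588); cell (2,1); t to first gridline: x 0.4141, y 2.5500 (then +1.0353 / +3.8637)
    (3,1) via x @ 0.4141
    (4,1) via x @ 1.4494
    (5,1) via x @ 2.4847
    (5,0) via y @ 2.5500  # hit
  → r_1 = 2.5500
beam 2: φ=0°, α=75°
  direction (0.2588, 0.9659); cell (2,1); t to first gridline: x 1.5455, y 0.3520 (then +3.8637 / +1.0353)
    (2,2) via y @ 0.3520
    (2,3) via y @ 1.3873
    (3,3) via x @ 1.5455
    (3,4) via y @ 2.4225
    (3,5) via y @ 3.4578
    (3,6) via y @ 4.4931
    (4,6) via x @ 5.4092
    (4,7) via y @ 5.5284  # hit
  → r_2 = 5.5284
beam 3: φ=90°, α=165°
  direction (-0.9659, 0.2588); cell (2,1); t to first gridline: x 0.6212, y 1.3137 (then +1.0353 / +3.8637)
    (1,1) via x @ 0.6212  # hit
  → r_3 = 0.6212

ranges = [2.5500, 5.5284, 0.6212]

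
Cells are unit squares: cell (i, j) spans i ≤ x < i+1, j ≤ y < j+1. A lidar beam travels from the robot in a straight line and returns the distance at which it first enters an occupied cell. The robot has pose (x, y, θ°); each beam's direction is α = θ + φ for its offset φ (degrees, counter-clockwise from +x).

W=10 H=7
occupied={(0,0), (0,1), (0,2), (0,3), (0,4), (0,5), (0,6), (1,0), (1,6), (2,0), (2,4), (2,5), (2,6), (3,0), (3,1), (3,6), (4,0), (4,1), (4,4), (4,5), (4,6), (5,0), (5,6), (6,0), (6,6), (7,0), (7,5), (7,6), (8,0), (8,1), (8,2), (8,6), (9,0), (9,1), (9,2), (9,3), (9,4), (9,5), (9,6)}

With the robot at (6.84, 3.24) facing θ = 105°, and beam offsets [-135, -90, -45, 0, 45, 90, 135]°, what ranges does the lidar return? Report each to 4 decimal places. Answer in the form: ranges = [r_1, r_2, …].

beam 1: φ=-135°, α=330°
  d=(0.8660,-0.5000)  start (6,3)  tX=0.1848 tY=0.4800  stride 1/|dx|=1.1547 1/|dy|=2.0000
    cross x-line → (7,3), t=0.1848
    cross y-line → (7,2), t=0.4800
    cross x-line → (8,2), t=1.3395 (wall)
  → r_1 = 1.3395
beam 2: φ=-90°, α=15°
  d=(0.9659,0.2588)  start (6,3)  tX=0.1656 tY=2.9364  stride 1/|dx|=1.0353 1/|dy|=3.8637
    cross x-line → (7,3), t=0.1656
    cross x-line → (8,3), t=1.2009
    cross x-line → (9,3), t=2.2362 (wall)
  → r_2 = 2.2362
beam 3: φ=-45°, α=60°
  d=(0.5000,0.8660)  start (6,3)  tX=0.3200 tY=0.8776  stride 1/|dx|=2.0000 1/|dy|=1.1547
    cross x-line → (7,3), t=0.3200
    cross y-line → (7,4), t=0.8776
    cross y-line → (7,5), t=2.0323 (wall)
  → r_3 = 2.0323
beam 4: φ=0°, α=105°
  d=(-0.2588,0.9659)  start (6,3)  tX=3.2455 tY=0.7868  stride 1/|dx|=3.8637 1/|dy|=1.0353
    cross y-line → (6,4), t=0.7868
    cross y-line → (6,5), t=1.8221
    cross y-line → (6,6), t=2.8574 (wall)
  → r_4 = 2.8574
beam 5: φ=45°, α=150°
  d=(-0.8660,0.5000)  start (6,3)  tX=0.9699 tY=1.5200  stride 1/|dx|=1.1547 1/|dy|=2.0000
    cross x-line → (5,3), t=0.9699
    cross y-line → (5,4), t=1.5200
    cross x-line → (4,4), t=2.1246 (wall)
  → r_5 = 2.1246
beam 6: φ=90°, α=195°
  d=(-0.9659,-0.2588)  start (6,3)  tX=0.8696 tY=0.9273  stride 1/|dx|=1.0353 1/|dy|=3.8637
    cross x-line → (5,3), t=0.8696
    cross y-line → (5,2), t=0.9273
    cross x-line → (4,2), t=1.9049
    cross x-line → (3,2), t=2.9402
    cross x-line → (2,2), t=3.9755
    cross y-line → (2,1), t=4.7910
    cross x-line → (1,1), t=5.0107
    cross x-line → (0,1), t=6.0460 (wall)
  → r_6 = 6.0460
beam 7: φ=135°, α=240°
  d=(-0.5000,-0.8660)  start (6,3)  tX=1.6800 tY=0.2771  stride 1/|dx|=2.0000 1/|dy|=1.1547
    cross y-line → (6,2), t=0.2771
    cross y-line → (6,1), t=1.4318
    cross x-line → (5,1), t=1.6800
    cross y-line → (5,0), t=2.5865 (wall)
  → r_7 = 2.5865

ranges = [1.3395, 2.2362, 2.0323, 2.8574, 2.1246, 6.0460, 2.5865]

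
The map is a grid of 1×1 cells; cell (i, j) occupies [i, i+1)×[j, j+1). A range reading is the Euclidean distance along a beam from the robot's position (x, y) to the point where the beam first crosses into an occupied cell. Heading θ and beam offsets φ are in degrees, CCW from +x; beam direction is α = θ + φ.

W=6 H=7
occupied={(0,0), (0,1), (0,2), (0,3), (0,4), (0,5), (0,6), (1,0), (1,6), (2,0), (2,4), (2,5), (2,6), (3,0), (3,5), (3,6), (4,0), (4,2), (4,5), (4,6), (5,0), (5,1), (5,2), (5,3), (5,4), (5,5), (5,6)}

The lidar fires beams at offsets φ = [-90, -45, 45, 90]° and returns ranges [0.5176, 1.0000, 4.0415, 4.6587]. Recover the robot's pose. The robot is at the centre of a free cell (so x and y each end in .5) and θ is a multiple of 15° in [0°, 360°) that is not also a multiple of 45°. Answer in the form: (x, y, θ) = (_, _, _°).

(x, y, θ) = (2.5, 1.5, 15°)

Enumerate (i+0.5, j+0.5, θ) over the 15 free cells and 16 admissible headings. For each, cast all 4 beams and compare to the given ranges.
  (1.5, 5.5, 210°): beam 1 = 0.5774 ≠ 0.5176 ✗
  (4.5, 1.5, 195°): beam 2 = 4.0415 ≠ 1.0000 ✗
  (1.5, 3.5, 330°): beam 1 = 1.0000 ≠ 0.5176 ✗
  …
  (2.5, 1.5, 15°): r_1=0.5176, r_2=1.0000, r_3=4.0415, r_4=4.6587 — all match ✓
Unique over the lattice → pose = (2.5, 1.5, 15°).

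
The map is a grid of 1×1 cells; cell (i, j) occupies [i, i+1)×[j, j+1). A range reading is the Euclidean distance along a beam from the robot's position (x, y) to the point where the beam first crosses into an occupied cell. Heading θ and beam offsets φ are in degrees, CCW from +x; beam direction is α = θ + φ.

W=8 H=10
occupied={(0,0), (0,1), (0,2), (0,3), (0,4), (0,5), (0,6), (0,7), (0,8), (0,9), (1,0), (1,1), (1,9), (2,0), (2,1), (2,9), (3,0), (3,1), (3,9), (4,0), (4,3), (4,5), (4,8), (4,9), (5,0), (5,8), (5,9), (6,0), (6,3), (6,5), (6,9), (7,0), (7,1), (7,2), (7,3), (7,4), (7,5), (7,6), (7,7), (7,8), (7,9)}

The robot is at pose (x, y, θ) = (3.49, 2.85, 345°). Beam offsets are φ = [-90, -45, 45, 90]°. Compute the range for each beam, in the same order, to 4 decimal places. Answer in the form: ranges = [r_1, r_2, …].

ranges = [0.8800, 0.9815, 0.5889, 2.2258]

beam 1: φ=-90°, α=255°
  cosα=-0.2588 sinα=-0.9659 | (3,2) | tMaxX 1.8932 tMaxY 0.8800 | tΔX 3.8637 tΔY 1.0353
    t=0.8800 [y] (3,1) — stop
  → r_1 = 0.8800
beam 2: φ=-45°, α=300°
  cosα=0.5000 sinα=-0.8660 | (3,2) | tMaxX 1.0200 tMaxY 0.9815 | tΔX 2.0000 tΔY 1.1547
    t=0.9815 [y] (3,1) — stop
  → r_2 = 0.9815
beam 3: φ=45°, α=30°
  cosα=0.8660 sinα=0.5000 | (3,2) | tMaxX 0.5889 tMaxY 0.3000 | tΔX 1.1547 tΔY 2.0000
    t=0.3000 [y] (3,3)
    t=0.5889 [x] (4,3) — stop
  → r_3 = 0.5889
beam 4: φ=90°, α=75°
  cosα=0.2588 sinα=0.9659 | (3,2) | tMaxX 1.9705 tMaxY 0.1553 | tΔX 3.8637 tΔY 1.0353
    t=0.1553 [y] (3,3)
    t=1.1906 [y] (3,4)
    t=1.9705 [x] (4,4)
    t=2.2258 [y] (4,5) — stop
  → r_4 = 2.2258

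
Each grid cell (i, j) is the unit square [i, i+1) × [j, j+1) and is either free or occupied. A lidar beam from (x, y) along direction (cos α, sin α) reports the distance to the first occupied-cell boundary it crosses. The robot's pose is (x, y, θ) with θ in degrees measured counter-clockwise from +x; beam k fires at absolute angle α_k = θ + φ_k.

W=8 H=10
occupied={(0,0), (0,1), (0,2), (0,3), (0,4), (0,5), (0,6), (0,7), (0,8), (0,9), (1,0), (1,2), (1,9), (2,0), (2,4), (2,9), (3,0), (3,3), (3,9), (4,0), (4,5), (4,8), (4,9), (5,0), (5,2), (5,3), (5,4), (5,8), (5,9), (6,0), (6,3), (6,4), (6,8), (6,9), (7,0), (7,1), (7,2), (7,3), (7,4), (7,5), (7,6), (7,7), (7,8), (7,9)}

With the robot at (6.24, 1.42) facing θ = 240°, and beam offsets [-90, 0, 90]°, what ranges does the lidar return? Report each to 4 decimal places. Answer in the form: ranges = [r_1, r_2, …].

ranges = [1.1600, 0.4850, 0.8400]

beam 1: φ=-90°, α=150°
  d=(-0.8660,0.5000)  start (6,1)  tX=0.2771 tY=1.1600  stride 1/|dx|=1.1547 1/|dy|=2.0000
    cross x-line → (5,1), t=0.2771
    cross y-line → (5,2), t=1.1600 (wall)
  → r_1 = 1.1600
beam 2: φ=0°, α=240°
  d=(-0.5000,-0.8660)  start (6,1)  tX=0.4800 tY=0.4850  stride 1/|dx|=2.0000 1/|dy|=1.1547
    cross x-line → (5,1), t=0.4800
    cross y-line → (5,0), t=0.4850 (wall)
  → r_2 = 0.4850
beam 3: φ=90°, α=330°
  d=(0.8660,-0.5000)  start (6,1)  tX=0.8776 tY=0.8400  stride 1/|dx|=1.1547 1/|dy|=2.0000
    cross y-line → (6,0), t=0.8400 (wall)
  → r_3 = 0.8400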